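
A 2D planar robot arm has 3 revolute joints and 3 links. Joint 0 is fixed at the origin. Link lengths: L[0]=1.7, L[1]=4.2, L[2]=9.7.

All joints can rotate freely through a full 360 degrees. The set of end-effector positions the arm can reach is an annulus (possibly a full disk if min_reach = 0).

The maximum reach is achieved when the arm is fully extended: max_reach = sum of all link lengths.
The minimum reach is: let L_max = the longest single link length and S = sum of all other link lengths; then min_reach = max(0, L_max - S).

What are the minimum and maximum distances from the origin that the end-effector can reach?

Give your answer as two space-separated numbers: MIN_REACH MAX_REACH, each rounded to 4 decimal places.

Link lengths: [1.7, 4.2, 9.7]
max_reach = 1.7 + 4.2 + 9.7 = 15.6
L_max = max([1.7, 4.2, 9.7]) = 9.7
S (sum of others) = 15.6 - 9.7 = 5.9
min_reach = max(0, 9.7 - 5.9) = max(0, 3.8) = 3.8

Answer: 3.8000 15.6000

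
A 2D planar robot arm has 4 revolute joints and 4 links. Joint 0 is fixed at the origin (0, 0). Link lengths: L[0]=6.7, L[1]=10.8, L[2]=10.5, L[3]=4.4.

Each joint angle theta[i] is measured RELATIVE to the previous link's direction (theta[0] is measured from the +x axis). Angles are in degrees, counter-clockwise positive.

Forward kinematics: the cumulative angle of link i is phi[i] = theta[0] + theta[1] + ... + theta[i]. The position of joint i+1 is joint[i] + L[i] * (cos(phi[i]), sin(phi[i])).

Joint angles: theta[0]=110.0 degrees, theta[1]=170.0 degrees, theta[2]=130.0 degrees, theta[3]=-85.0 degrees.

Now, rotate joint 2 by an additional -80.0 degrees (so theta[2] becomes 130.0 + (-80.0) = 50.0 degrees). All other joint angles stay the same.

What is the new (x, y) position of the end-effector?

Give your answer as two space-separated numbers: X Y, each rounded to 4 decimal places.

Answer: 6.8176 -13.5777

Derivation:
joint[0] = (0.0000, 0.0000)  (base)
link 0: phi[0] = 110 = 110 deg
  cos(110 deg) = -0.3420, sin(110 deg) = 0.9397
  joint[1] = (0.0000, 0.0000) + 6.7 * (-0.3420, 0.9397) = (0.0000 + -2.2915, 0.0000 + 6.2959) = (-2.2915, 6.2959)
link 1: phi[1] = 110 + 170 = 280 deg
  cos(280 deg) = 0.1736, sin(280 deg) = -0.9848
  joint[2] = (-2.2915, 6.2959) + 10.8 * (0.1736, -0.9848) = (-2.2915 + 1.8754, 6.2959 + -10.6359) = (-0.4161, -4.3400)
link 2: phi[2] = 110 + 170 + 50 = 330 deg
  cos(330 deg) = 0.8660, sin(330 deg) = -0.5000
  joint[3] = (-0.4161, -4.3400) + 10.5 * (0.8660, -0.5000) = (-0.4161 + 9.0933, -4.3400 + -5.2500) = (8.6771, -9.5900)
link 3: phi[3] = 110 + 170 + 50 + -85 = 245 deg
  cos(245 deg) = -0.4226, sin(245 deg) = -0.9063
  joint[4] = (8.6771, -9.5900) + 4.4 * (-0.4226, -0.9063) = (8.6771 + -1.8595, -9.5900 + -3.9878) = (6.8176, -13.5777)
End effector: (6.8176, -13.5777)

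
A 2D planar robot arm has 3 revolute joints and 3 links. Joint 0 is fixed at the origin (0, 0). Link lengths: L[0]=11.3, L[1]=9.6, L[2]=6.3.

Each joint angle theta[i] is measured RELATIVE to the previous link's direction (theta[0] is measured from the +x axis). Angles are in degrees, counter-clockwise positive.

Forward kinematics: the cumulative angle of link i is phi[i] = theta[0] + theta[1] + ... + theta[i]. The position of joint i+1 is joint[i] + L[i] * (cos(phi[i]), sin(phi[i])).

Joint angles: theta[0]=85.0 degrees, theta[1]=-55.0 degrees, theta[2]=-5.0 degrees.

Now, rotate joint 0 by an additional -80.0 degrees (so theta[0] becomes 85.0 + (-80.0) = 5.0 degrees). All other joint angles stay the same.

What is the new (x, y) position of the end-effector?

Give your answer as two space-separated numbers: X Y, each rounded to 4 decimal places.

joint[0] = (0.0000, 0.0000)  (base)
link 0: phi[0] = 5 = 5 deg
  cos(5 deg) = 0.9962, sin(5 deg) = 0.0872
  joint[1] = (0.0000, 0.0000) + 11.3 * (0.9962, 0.0872) = (0.0000 + 11.2570, 0.0000 + 0.9849) = (11.2570, 0.9849)
link 1: phi[1] = 5 + -55 = -50 deg
  cos(-50 deg) = 0.6428, sin(-50 deg) = -0.7660
  joint[2] = (11.2570, 0.9849) + 9.6 * (0.6428, -0.7660) = (11.2570 + 6.1708, 0.9849 + -7.3540) = (17.4278, -6.3692)
link 2: phi[2] = 5 + -55 + -5 = -55 deg
  cos(-55 deg) = 0.5736, sin(-55 deg) = -0.8192
  joint[3] = (17.4278, -6.3692) + 6.3 * (0.5736, -0.8192) = (17.4278 + 3.6135, -6.3692 + -5.1607) = (21.0413, -11.5298)
End effector: (21.0413, -11.5298)

Answer: 21.0413 -11.5298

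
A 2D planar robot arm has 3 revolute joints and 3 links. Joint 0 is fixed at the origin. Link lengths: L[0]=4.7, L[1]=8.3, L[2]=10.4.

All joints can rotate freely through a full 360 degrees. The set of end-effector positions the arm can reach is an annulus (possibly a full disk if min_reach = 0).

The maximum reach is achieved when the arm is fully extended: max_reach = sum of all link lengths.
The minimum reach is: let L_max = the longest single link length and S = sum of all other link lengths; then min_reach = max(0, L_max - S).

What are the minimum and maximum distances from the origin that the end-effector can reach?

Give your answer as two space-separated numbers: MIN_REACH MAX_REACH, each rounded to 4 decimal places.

Link lengths: [4.7, 8.3, 10.4]
max_reach = 4.7 + 8.3 + 10.4 = 23.4
L_max = max([4.7, 8.3, 10.4]) = 10.4
S (sum of others) = 23.4 - 10.4 = 13
min_reach = max(0, 10.4 - 13) = max(0, -2.6) = 0

Answer: 0.0000 23.4000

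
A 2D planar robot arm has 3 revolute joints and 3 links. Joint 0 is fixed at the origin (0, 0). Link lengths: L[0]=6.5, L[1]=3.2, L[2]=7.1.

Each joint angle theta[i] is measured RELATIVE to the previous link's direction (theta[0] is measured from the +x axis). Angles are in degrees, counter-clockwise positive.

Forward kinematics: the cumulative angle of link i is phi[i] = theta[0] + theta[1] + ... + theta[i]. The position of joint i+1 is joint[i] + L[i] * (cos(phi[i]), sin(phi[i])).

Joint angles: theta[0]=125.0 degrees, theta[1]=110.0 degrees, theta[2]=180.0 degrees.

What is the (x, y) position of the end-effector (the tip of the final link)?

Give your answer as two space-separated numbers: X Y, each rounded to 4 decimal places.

Answer: -1.4913 8.5192

Derivation:
joint[0] = (0.0000, 0.0000)  (base)
link 0: phi[0] = 125 = 125 deg
  cos(125 deg) = -0.5736, sin(125 deg) = 0.8192
  joint[1] = (0.0000, 0.0000) + 6.5 * (-0.5736, 0.8192) = (0.0000 + -3.7282, 0.0000 + 5.3245) = (-3.7282, 5.3245)
link 1: phi[1] = 125 + 110 = 235 deg
  cos(235 deg) = -0.5736, sin(235 deg) = -0.8192
  joint[2] = (-3.7282, 5.3245) + 3.2 * (-0.5736, -0.8192) = (-3.7282 + -1.8354, 5.3245 + -2.6213) = (-5.5637, 2.7032)
link 2: phi[2] = 125 + 110 + 180 = 415 deg
  cos(415 deg) = 0.5736, sin(415 deg) = 0.8192
  joint[3] = (-5.5637, 2.7032) + 7.1 * (0.5736, 0.8192) = (-5.5637 + 4.0724, 2.7032 + 5.8160) = (-1.4913, 8.5192)
End effector: (-1.4913, 8.5192)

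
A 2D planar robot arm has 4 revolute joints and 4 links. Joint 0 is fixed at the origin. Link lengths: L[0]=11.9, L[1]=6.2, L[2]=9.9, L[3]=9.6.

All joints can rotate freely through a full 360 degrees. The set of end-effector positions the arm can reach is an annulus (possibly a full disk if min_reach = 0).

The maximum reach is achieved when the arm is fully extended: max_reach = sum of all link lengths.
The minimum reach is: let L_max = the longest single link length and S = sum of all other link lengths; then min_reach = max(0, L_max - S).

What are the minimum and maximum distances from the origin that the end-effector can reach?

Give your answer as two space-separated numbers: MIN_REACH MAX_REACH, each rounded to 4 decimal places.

Answer: 0.0000 37.6000

Derivation:
Link lengths: [11.9, 6.2, 9.9, 9.6]
max_reach = 11.9 + 6.2 + 9.9 + 9.6 = 37.6
L_max = max([11.9, 6.2, 9.9, 9.6]) = 11.9
S (sum of others) = 37.6 - 11.9 = 25.7
min_reach = max(0, 11.9 - 25.7) = max(0, -13.8) = 0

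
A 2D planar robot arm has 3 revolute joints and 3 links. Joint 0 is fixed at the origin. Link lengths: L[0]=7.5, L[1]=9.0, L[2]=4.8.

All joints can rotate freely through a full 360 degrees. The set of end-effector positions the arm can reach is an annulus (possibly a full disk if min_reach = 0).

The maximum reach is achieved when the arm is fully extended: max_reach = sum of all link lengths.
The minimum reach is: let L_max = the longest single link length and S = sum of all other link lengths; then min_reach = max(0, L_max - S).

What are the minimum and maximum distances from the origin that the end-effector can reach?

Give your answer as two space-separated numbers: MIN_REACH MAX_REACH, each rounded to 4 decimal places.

Link lengths: [7.5, 9.0, 4.8]
max_reach = 7.5 + 9 + 4.8 = 21.3
L_max = max([7.5, 9.0, 4.8]) = 9
S (sum of others) = 21.3 - 9 = 12.3
min_reach = max(0, 9 - 12.3) = max(0, -3.3) = 0

Answer: 0.0000 21.3000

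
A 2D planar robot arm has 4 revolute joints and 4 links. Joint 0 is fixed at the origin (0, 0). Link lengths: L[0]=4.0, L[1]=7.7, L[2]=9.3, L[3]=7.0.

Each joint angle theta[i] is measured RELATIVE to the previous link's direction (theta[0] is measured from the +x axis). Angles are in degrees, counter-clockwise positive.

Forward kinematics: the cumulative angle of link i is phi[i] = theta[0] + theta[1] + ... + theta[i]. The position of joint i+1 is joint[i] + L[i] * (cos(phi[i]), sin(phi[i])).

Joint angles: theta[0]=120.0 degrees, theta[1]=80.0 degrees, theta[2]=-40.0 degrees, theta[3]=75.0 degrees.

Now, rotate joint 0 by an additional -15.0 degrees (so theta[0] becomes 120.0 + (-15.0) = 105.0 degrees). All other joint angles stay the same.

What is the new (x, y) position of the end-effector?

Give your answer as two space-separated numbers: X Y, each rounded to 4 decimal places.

joint[0] = (0.0000, 0.0000)  (base)
link 0: phi[0] = 105 = 105 deg
  cos(105 deg) = -0.2588, sin(105 deg) = 0.9659
  joint[1] = (0.0000, 0.0000) + 4 * (-0.2588, 0.9659) = (0.0000 + -1.0353, 0.0000 + 3.8637) = (-1.0353, 3.8637)
link 1: phi[1] = 105 + 80 = 185 deg
  cos(185 deg) = -0.9962, sin(185 deg) = -0.0872
  joint[2] = (-1.0353, 3.8637) + 7.7 * (-0.9962, -0.0872) = (-1.0353 + -7.6707, 3.8637 + -0.6711) = (-8.7060, 3.1926)
link 2: phi[2] = 105 + 80 + -40 = 145 deg
  cos(145 deg) = -0.8192, sin(145 deg) = 0.5736
  joint[3] = (-8.7060, 3.1926) + 9.3 * (-0.8192, 0.5736) = (-8.7060 + -7.6181, 3.1926 + 5.3343) = (-16.3241, 8.5269)
link 3: phi[3] = 105 + 80 + -40 + 75 = 220 deg
  cos(220 deg) = -0.7660, sin(220 deg) = -0.6428
  joint[4] = (-16.3241, 8.5269) + 7 * (-0.7660, -0.6428) = (-16.3241 + -5.3623, 8.5269 + -4.4995) = (-21.6864, 4.0274)
End effector: (-21.6864, 4.0274)

Answer: -21.6864 4.0274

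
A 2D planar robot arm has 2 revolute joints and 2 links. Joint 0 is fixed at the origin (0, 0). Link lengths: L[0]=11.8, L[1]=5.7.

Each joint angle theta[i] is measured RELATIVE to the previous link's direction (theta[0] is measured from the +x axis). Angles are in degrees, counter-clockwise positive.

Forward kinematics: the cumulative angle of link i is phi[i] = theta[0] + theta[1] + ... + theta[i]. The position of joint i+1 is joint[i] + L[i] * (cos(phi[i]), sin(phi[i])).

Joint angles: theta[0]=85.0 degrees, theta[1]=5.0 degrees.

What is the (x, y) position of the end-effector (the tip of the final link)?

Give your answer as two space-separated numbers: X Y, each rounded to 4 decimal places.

Answer: 1.0284 17.4551

Derivation:
joint[0] = (0.0000, 0.0000)  (base)
link 0: phi[0] = 85 = 85 deg
  cos(85 deg) = 0.0872, sin(85 deg) = 0.9962
  joint[1] = (0.0000, 0.0000) + 11.8 * (0.0872, 0.9962) = (0.0000 + 1.0284, 0.0000 + 11.7551) = (1.0284, 11.7551)
link 1: phi[1] = 85 + 5 = 90 deg
  cos(90 deg) = 0.0000, sin(90 deg) = 1.0000
  joint[2] = (1.0284, 11.7551) + 5.7 * (0.0000, 1.0000) = (1.0284 + 0.0000, 11.7551 + 5.7000) = (1.0284, 17.4551)
End effector: (1.0284, 17.4551)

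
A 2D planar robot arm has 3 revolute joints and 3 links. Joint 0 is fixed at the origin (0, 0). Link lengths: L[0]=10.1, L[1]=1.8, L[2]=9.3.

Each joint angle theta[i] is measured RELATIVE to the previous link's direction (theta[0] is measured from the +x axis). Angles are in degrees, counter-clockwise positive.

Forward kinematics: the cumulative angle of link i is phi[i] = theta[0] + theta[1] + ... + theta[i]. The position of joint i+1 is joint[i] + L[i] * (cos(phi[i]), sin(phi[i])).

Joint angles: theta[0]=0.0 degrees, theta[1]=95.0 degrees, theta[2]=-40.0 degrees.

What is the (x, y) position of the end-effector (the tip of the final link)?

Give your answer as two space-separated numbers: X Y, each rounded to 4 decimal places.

joint[0] = (0.0000, 0.0000)  (base)
link 0: phi[0] = 0 = 0 deg
  cos(0 deg) = 1.0000, sin(0 deg) = 0.0000
  joint[1] = (0.0000, 0.0000) + 10.1 * (1.0000, 0.0000) = (0.0000 + 10.1000, 0.0000 + 0.0000) = (10.1000, 0.0000)
link 1: phi[1] = 0 + 95 = 95 deg
  cos(95 deg) = -0.0872, sin(95 deg) = 0.9962
  joint[2] = (10.1000, 0.0000) + 1.8 * (-0.0872, 0.9962) = (10.1000 + -0.1569, 0.0000 + 1.7932) = (9.9431, 1.7932)
link 2: phi[2] = 0 + 95 + -40 = 55 deg
  cos(55 deg) = 0.5736, sin(55 deg) = 0.8192
  joint[3] = (9.9431, 1.7932) + 9.3 * (0.5736, 0.8192) = (9.9431 + 5.3343, 1.7932 + 7.6181) = (15.2774, 9.4113)
End effector: (15.2774, 9.4113)

Answer: 15.2774 9.4113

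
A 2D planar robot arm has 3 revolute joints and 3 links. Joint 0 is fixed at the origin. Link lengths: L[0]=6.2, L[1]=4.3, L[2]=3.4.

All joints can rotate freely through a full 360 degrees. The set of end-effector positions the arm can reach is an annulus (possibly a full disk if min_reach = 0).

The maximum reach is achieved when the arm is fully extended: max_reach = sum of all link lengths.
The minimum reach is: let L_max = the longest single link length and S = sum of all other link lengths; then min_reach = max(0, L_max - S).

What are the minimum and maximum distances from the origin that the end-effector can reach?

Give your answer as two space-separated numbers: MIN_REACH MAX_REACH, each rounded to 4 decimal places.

Answer: 0.0000 13.9000

Derivation:
Link lengths: [6.2, 4.3, 3.4]
max_reach = 6.2 + 4.3 + 3.4 = 13.9
L_max = max([6.2, 4.3, 3.4]) = 6.2
S (sum of others) = 13.9 - 6.2 = 7.7
min_reach = max(0, 6.2 - 7.7) = max(0, -1.5) = 0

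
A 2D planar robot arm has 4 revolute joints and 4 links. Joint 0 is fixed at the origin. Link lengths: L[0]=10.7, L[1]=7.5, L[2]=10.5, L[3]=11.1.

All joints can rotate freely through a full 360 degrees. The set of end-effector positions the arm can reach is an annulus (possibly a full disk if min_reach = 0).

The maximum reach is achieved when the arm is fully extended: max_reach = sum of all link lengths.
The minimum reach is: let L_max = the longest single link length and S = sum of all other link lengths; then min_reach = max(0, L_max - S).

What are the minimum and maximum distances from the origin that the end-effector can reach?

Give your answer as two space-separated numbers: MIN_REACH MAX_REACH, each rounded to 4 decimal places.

Answer: 0.0000 39.8000

Derivation:
Link lengths: [10.7, 7.5, 10.5, 11.1]
max_reach = 10.7 + 7.5 + 10.5 + 11.1 = 39.8
L_max = max([10.7, 7.5, 10.5, 11.1]) = 11.1
S (sum of others) = 39.8 - 11.1 = 28.7
min_reach = max(0, 11.1 - 28.7) = max(0, -17.6) = 0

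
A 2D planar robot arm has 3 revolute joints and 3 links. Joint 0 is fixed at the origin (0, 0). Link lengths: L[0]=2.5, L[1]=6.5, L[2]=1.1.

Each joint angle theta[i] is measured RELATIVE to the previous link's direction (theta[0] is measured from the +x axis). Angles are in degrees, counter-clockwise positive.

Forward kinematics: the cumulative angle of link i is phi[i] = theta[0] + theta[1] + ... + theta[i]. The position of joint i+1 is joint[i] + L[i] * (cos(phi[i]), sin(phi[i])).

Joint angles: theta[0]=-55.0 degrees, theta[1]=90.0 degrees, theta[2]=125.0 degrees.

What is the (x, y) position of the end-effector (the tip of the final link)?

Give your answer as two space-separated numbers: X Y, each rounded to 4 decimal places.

Answer: 5.7248 2.0566

Derivation:
joint[0] = (0.0000, 0.0000)  (base)
link 0: phi[0] = -55 = -55 deg
  cos(-55 deg) = 0.5736, sin(-55 deg) = -0.8192
  joint[1] = (0.0000, 0.0000) + 2.5 * (0.5736, -0.8192) = (0.0000 + 1.4339, 0.0000 + -2.0479) = (1.4339, -2.0479)
link 1: phi[1] = -55 + 90 = 35 deg
  cos(35 deg) = 0.8192, sin(35 deg) = 0.5736
  joint[2] = (1.4339, -2.0479) + 6.5 * (0.8192, 0.5736) = (1.4339 + 5.3245, -2.0479 + 3.7282) = (6.7584, 1.6804)
link 2: phi[2] = -55 + 90 + 125 = 160 deg
  cos(160 deg) = -0.9397, sin(160 deg) = 0.3420
  joint[3] = (6.7584, 1.6804) + 1.1 * (-0.9397, 0.3420) = (6.7584 + -1.0337, 1.6804 + 0.3762) = (5.7248, 2.0566)
End effector: (5.7248, 2.0566)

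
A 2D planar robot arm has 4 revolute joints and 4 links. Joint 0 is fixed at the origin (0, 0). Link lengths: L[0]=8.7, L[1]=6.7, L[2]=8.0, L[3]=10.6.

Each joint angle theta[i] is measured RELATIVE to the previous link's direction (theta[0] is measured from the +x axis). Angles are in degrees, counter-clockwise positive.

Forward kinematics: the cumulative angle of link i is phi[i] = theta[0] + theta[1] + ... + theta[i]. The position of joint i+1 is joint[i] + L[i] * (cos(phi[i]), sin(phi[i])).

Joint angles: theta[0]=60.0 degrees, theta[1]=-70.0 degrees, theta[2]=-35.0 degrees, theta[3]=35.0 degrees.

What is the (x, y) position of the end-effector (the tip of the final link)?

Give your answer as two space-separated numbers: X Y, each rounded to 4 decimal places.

Answer: 27.0440 -1.1265

Derivation:
joint[0] = (0.0000, 0.0000)  (base)
link 0: phi[0] = 60 = 60 deg
  cos(60 deg) = 0.5000, sin(60 deg) = 0.8660
  joint[1] = (0.0000, 0.0000) + 8.7 * (0.5000, 0.8660) = (0.0000 + 4.3500, 0.0000 + 7.5344) = (4.3500, 7.5344)
link 1: phi[1] = 60 + -70 = -10 deg
  cos(-10 deg) = 0.9848, sin(-10 deg) = -0.1736
  joint[2] = (4.3500, 7.5344) + 6.7 * (0.9848, -0.1736) = (4.3500 + 6.5982, 7.5344 + -1.1634) = (10.9482, 6.3710)
link 2: phi[2] = 60 + -70 + -35 = -45 deg
  cos(-45 deg) = 0.7071, sin(-45 deg) = -0.7071
  joint[3] = (10.9482, 6.3710) + 8 * (0.7071, -0.7071) = (10.9482 + 5.6569, 6.3710 + -5.6569) = (16.6051, 0.7141)
link 3: phi[3] = 60 + -70 + -35 + 35 = -10 deg
  cos(-10 deg) = 0.9848, sin(-10 deg) = -0.1736
  joint[4] = (16.6051, 0.7141) + 10.6 * (0.9848, -0.1736) = (16.6051 + 10.4390, 0.7141 + -1.8407) = (27.0440, -1.1265)
End effector: (27.0440, -1.1265)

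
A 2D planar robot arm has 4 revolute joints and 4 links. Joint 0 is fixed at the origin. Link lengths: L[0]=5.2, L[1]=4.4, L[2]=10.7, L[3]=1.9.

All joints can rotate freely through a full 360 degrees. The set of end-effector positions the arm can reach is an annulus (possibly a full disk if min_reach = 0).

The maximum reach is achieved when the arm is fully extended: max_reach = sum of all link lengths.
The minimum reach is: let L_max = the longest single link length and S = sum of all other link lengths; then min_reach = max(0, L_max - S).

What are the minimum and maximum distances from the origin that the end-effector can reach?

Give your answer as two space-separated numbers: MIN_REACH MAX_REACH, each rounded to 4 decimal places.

Answer: 0.0000 22.2000

Derivation:
Link lengths: [5.2, 4.4, 10.7, 1.9]
max_reach = 5.2 + 4.4 + 10.7 + 1.9 = 22.2
L_max = max([5.2, 4.4, 10.7, 1.9]) = 10.7
S (sum of others) = 22.2 - 10.7 = 11.5
min_reach = max(0, 10.7 - 11.5) = max(0, -0.8) = 0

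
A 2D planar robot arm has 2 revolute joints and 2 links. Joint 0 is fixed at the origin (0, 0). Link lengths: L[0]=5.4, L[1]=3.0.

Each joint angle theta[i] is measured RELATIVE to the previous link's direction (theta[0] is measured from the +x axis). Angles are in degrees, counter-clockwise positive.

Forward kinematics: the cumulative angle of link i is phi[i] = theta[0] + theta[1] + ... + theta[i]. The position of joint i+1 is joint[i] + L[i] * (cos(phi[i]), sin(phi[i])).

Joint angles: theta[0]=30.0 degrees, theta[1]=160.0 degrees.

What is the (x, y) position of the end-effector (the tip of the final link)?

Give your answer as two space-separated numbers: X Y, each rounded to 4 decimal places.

Answer: 1.7221 2.1791

Derivation:
joint[0] = (0.0000, 0.0000)  (base)
link 0: phi[0] = 30 = 30 deg
  cos(30 deg) = 0.8660, sin(30 deg) = 0.5000
  joint[1] = (0.0000, 0.0000) + 5.4 * (0.8660, 0.5000) = (0.0000 + 4.6765, 0.0000 + 2.7000) = (4.6765, 2.7000)
link 1: phi[1] = 30 + 160 = 190 deg
  cos(190 deg) = -0.9848, sin(190 deg) = -0.1736
  joint[2] = (4.6765, 2.7000) + 3 * (-0.9848, -0.1736) = (4.6765 + -2.9544, 2.7000 + -0.5209) = (1.7221, 2.1791)
End effector: (1.7221, 2.1791)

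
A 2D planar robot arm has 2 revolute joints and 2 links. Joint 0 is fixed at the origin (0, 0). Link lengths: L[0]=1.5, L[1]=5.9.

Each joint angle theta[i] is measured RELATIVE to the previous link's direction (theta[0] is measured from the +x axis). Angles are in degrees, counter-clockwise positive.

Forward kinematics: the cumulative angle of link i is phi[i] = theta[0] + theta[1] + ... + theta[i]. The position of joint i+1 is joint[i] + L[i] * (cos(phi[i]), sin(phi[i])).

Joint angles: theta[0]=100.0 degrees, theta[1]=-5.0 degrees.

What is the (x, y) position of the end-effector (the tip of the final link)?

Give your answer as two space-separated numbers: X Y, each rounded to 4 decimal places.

joint[0] = (0.0000, 0.0000)  (base)
link 0: phi[0] = 100 = 100 deg
  cos(100 deg) = -0.1736, sin(100 deg) = 0.9848
  joint[1] = (0.0000, 0.0000) + 1.5 * (-0.1736, 0.9848) = (0.0000 + -0.2605, 0.0000 + 1.4772) = (-0.2605, 1.4772)
link 1: phi[1] = 100 + -5 = 95 deg
  cos(95 deg) = -0.0872, sin(95 deg) = 0.9962
  joint[2] = (-0.2605, 1.4772) + 5.9 * (-0.0872, 0.9962) = (-0.2605 + -0.5142, 1.4772 + 5.8775) = (-0.7747, 7.3548)
End effector: (-0.7747, 7.3548)

Answer: -0.7747 7.3548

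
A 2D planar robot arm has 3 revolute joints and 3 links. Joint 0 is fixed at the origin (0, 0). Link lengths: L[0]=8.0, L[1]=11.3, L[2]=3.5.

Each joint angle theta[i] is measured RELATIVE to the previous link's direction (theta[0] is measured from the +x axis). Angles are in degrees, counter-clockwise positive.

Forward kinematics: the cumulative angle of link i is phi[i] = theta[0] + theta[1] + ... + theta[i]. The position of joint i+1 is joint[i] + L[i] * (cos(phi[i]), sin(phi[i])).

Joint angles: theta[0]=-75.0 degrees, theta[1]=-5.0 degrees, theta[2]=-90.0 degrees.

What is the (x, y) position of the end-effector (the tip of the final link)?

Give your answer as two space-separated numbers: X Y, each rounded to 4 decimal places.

Answer: 0.5859 -19.4635

Derivation:
joint[0] = (0.0000, 0.0000)  (base)
link 0: phi[0] = -75 = -75 deg
  cos(-75 deg) = 0.2588, sin(-75 deg) = -0.9659
  joint[1] = (0.0000, 0.0000) + 8 * (0.2588, -0.9659) = (0.0000 + 2.0706, 0.0000 + -7.7274) = (2.0706, -7.7274)
link 1: phi[1] = -75 + -5 = -80 deg
  cos(-80 deg) = 0.1736, sin(-80 deg) = -0.9848
  joint[2] = (2.0706, -7.7274) + 11.3 * (0.1736, -0.9848) = (2.0706 + 1.9622, -7.7274 + -11.1283) = (4.0328, -18.8557)
link 2: phi[2] = -75 + -5 + -90 = -170 deg
  cos(-170 deg) = -0.9848, sin(-170 deg) = -0.1736
  joint[3] = (4.0328, -18.8557) + 3.5 * (-0.9848, -0.1736) = (4.0328 + -3.4468, -18.8557 + -0.6078) = (0.5859, -19.4635)
End effector: (0.5859, -19.4635)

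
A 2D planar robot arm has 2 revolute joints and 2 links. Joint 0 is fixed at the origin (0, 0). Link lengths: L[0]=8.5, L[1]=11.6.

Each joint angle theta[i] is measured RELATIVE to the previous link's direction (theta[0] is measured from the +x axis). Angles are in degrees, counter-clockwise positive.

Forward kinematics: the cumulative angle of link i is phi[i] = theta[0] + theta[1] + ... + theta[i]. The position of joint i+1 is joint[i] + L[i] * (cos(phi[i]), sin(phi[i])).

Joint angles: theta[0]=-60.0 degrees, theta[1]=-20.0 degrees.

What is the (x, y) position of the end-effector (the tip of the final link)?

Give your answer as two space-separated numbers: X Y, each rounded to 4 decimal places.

Answer: 6.2643 -18.7850

Derivation:
joint[0] = (0.0000, 0.0000)  (base)
link 0: phi[0] = -60 = -60 deg
  cos(-60 deg) = 0.5000, sin(-60 deg) = -0.8660
  joint[1] = (0.0000, 0.0000) + 8.5 * (0.5000, -0.8660) = (0.0000 + 4.2500, 0.0000 + -7.3612) = (4.2500, -7.3612)
link 1: phi[1] = -60 + -20 = -80 deg
  cos(-80 deg) = 0.1736, sin(-80 deg) = -0.9848
  joint[2] = (4.2500, -7.3612) + 11.6 * (0.1736, -0.9848) = (4.2500 + 2.0143, -7.3612 + -11.4238) = (6.2643, -18.7850)
End effector: (6.2643, -18.7850)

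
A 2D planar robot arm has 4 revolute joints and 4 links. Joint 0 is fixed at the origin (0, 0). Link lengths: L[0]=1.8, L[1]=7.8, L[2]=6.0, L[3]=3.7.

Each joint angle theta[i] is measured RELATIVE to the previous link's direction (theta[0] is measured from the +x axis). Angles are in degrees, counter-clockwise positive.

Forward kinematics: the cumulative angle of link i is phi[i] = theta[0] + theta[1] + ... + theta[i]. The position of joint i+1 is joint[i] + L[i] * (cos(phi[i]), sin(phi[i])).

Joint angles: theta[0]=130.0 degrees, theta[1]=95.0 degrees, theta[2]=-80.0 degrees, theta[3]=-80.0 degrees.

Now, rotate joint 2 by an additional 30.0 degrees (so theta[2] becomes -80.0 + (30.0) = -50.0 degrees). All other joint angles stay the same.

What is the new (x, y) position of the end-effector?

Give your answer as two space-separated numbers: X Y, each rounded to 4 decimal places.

joint[0] = (0.0000, 0.0000)  (base)
link 0: phi[0] = 130 = 130 deg
  cos(130 deg) = -0.6428, sin(130 deg) = 0.7660
  joint[1] = (0.0000, 0.0000) + 1.8 * (-0.6428, 0.7660) = (0.0000 + -1.1570, 0.0000 + 1.3789) = (-1.1570, 1.3789)
link 1: phi[1] = 130 + 95 = 225 deg
  cos(225 deg) = -0.7071, sin(225 deg) = -0.7071
  joint[2] = (-1.1570, 1.3789) + 7.8 * (-0.7071, -0.7071) = (-1.1570 + -5.5154, 1.3789 + -5.5154) = (-6.6725, -4.1366)
link 2: phi[2] = 130 + 95 + -50 = 175 deg
  cos(175 deg) = -0.9962, sin(175 deg) = 0.0872
  joint[3] = (-6.6725, -4.1366) + 6 * (-0.9962, 0.0872) = (-6.6725 + -5.9772, -4.1366 + 0.5229) = (-12.6496, -3.6136)
link 3: phi[3] = 130 + 95 + -50 + -80 = 95 deg
  cos(95 deg) = -0.0872, sin(95 deg) = 0.9962
  joint[4] = (-12.6496, -3.6136) + 3.7 * (-0.0872, 0.9962) = (-12.6496 + -0.3225, -3.6136 + 3.6859) = (-12.9721, 0.0723)
End effector: (-12.9721, 0.0723)

Answer: -12.9721 0.0723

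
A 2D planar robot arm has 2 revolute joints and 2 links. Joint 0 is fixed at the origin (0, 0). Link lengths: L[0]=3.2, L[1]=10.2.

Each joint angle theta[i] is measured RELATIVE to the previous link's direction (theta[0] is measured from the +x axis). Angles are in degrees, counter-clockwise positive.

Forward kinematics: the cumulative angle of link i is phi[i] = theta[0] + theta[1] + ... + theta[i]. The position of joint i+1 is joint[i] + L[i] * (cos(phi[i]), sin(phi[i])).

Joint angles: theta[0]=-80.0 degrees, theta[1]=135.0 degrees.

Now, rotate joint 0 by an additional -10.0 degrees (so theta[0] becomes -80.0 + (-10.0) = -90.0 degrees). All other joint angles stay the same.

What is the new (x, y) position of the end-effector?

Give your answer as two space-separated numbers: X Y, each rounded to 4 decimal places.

Answer: 7.2125 4.0125

Derivation:
joint[0] = (0.0000, 0.0000)  (base)
link 0: phi[0] = -90 = -90 deg
  cos(-90 deg) = 0.0000, sin(-90 deg) = -1.0000
  joint[1] = (0.0000, 0.0000) + 3.2 * (0.0000, -1.0000) = (0.0000 + 0.0000, 0.0000 + -3.2000) = (0.0000, -3.2000)
link 1: phi[1] = -90 + 135 = 45 deg
  cos(45 deg) = 0.7071, sin(45 deg) = 0.7071
  joint[2] = (0.0000, -3.2000) + 10.2 * (0.7071, 0.7071) = (0.0000 + 7.2125, -3.2000 + 7.2125) = (7.2125, 4.0125)
End effector: (7.2125, 4.0125)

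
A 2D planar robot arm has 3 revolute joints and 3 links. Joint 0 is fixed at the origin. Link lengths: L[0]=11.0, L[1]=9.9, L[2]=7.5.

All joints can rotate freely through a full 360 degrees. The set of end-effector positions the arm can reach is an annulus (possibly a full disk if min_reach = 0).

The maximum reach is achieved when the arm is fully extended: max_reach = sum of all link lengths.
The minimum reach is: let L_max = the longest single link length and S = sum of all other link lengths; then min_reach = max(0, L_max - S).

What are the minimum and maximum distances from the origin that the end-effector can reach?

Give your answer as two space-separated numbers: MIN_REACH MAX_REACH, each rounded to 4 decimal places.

Link lengths: [11.0, 9.9, 7.5]
max_reach = 11 + 9.9 + 7.5 = 28.4
L_max = max([11.0, 9.9, 7.5]) = 11
S (sum of others) = 28.4 - 11 = 17.4
min_reach = max(0, 11 - 17.4) = max(0, -6.4) = 0

Answer: 0.0000 28.4000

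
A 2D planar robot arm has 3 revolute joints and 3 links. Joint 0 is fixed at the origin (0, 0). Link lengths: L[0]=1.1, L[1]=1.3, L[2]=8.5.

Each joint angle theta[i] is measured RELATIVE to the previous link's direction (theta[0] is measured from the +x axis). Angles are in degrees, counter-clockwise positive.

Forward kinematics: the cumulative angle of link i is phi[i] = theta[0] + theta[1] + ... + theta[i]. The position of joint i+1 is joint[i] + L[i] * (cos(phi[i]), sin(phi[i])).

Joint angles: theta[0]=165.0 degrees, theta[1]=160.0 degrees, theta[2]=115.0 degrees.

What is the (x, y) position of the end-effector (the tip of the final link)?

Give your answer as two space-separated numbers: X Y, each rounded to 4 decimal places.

joint[0] = (0.0000, 0.0000)  (base)
link 0: phi[0] = 165 = 165 deg
  cos(165 deg) = -0.9659, sin(165 deg) = 0.2588
  joint[1] = (0.0000, 0.0000) + 1.1 * (-0.9659, 0.2588) = (0.0000 + -1.0625, 0.0000 + 0.2847) = (-1.0625, 0.2847)
link 1: phi[1] = 165 + 160 = 325 deg
  cos(325 deg) = 0.8192, sin(325 deg) = -0.5736
  joint[2] = (-1.0625, 0.2847) + 1.3 * (0.8192, -0.5736) = (-1.0625 + 1.0649, 0.2847 + -0.7456) = (0.0024, -0.4609)
link 2: phi[2] = 165 + 160 + 115 = 440 deg
  cos(440 deg) = 0.1736, sin(440 deg) = 0.9848
  joint[3] = (0.0024, -0.4609) + 8.5 * (0.1736, 0.9848) = (0.0024 + 1.4760, -0.4609 + 8.3709) = (1.4784, 7.9099)
End effector: (1.4784, 7.9099)

Answer: 1.4784 7.9099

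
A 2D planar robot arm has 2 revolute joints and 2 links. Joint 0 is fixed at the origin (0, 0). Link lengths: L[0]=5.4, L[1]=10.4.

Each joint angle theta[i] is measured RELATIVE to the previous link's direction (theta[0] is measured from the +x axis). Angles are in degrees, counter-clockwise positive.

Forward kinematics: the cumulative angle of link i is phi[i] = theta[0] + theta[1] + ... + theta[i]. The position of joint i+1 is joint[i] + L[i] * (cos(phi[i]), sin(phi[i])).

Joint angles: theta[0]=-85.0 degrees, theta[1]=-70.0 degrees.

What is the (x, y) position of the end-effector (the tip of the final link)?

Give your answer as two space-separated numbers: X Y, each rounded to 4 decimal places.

joint[0] = (0.0000, 0.0000)  (base)
link 0: phi[0] = -85 = -85 deg
  cos(-85 deg) = 0.0872, sin(-85 deg) = -0.9962
  joint[1] = (0.0000, 0.0000) + 5.4 * (0.0872, -0.9962) = (0.0000 + 0.4706, 0.0000 + -5.3795) = (0.4706, -5.3795)
link 1: phi[1] = -85 + -70 = -155 deg
  cos(-155 deg) = -0.9063, sin(-155 deg) = -0.4226
  joint[2] = (0.4706, -5.3795) + 10.4 * (-0.9063, -0.4226) = (0.4706 + -9.4256, -5.3795 + -4.3952) = (-8.9550, -9.7747)
End effector: (-8.9550, -9.7747)

Answer: -8.9550 -9.7747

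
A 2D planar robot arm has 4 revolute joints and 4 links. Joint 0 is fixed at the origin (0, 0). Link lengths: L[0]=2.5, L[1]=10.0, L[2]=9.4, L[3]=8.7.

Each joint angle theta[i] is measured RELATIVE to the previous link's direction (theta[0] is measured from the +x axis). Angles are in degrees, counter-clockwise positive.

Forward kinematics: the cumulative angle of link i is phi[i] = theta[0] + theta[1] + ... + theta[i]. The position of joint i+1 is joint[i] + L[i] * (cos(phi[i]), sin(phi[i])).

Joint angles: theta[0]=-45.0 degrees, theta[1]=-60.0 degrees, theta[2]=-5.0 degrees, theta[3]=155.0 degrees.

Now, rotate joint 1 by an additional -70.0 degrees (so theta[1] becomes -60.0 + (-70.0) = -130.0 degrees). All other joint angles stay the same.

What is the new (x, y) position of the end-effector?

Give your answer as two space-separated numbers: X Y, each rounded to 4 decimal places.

Answer: -9.7093 -6.3161

Derivation:
joint[0] = (0.0000, 0.0000)  (base)
link 0: phi[0] = -45 = -45 deg
  cos(-45 deg) = 0.7071, sin(-45 deg) = -0.7071
  joint[1] = (0.0000, 0.0000) + 2.5 * (0.7071, -0.7071) = (0.0000 + 1.7678, 0.0000 + -1.7678) = (1.7678, -1.7678)
link 1: phi[1] = -45 + -130 = -175 deg
  cos(-175 deg) = -0.9962, sin(-175 deg) = -0.0872
  joint[2] = (1.7678, -1.7678) + 10 * (-0.9962, -0.0872) = (1.7678 + -9.9619, -1.7678 + -0.8716) = (-8.1942, -2.6393)
link 2: phi[2] = -45 + -130 + -5 = -180 deg
  cos(-180 deg) = -1.0000, sin(-180 deg) = -0.0000
  joint[3] = (-8.1942, -2.6393) + 9.4 * (-1.0000, -0.0000) = (-8.1942 + -9.4000, -2.6393 + -0.0000) = (-17.5942, -2.6393)
link 3: phi[3] = -45 + -130 + -5 + 155 = -25 deg
  cos(-25 deg) = 0.9063, sin(-25 deg) = -0.4226
  joint[4] = (-17.5942, -2.6393) + 8.7 * (0.9063, -0.4226) = (-17.5942 + 7.8849, -2.6393 + -3.6768) = (-9.7093, -6.3161)
End effector: (-9.7093, -6.3161)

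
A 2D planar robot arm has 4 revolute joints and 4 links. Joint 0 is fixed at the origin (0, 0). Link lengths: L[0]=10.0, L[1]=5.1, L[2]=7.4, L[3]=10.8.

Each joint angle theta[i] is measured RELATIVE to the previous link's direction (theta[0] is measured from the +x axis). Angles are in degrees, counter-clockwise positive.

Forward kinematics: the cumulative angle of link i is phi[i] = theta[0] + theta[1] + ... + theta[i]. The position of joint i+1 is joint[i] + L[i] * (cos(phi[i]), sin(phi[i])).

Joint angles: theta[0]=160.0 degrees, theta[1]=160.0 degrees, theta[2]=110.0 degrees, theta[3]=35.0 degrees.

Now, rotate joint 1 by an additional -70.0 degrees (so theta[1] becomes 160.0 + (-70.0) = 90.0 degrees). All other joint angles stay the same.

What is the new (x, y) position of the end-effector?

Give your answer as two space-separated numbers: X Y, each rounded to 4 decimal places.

joint[0] = (0.0000, 0.0000)  (base)
link 0: phi[0] = 160 = 160 deg
  cos(160 deg) = -0.9397, sin(160 deg) = 0.3420
  joint[1] = (0.0000, 0.0000) + 10 * (-0.9397, 0.3420) = (0.0000 + -9.3969, 0.0000 + 3.4202) = (-9.3969, 3.4202)
link 1: phi[1] = 160 + 90 = 250 deg
  cos(250 deg) = -0.3420, sin(250 deg) = -0.9397
  joint[2] = (-9.3969, 3.4202) + 5.1 * (-0.3420, -0.9397) = (-9.3969 + -1.7443, 3.4202 + -4.7924) = (-11.1412, -1.3722)
link 2: phi[2] = 160 + 90 + 110 = 360 deg
  cos(360 deg) = 1.0000, sin(360 deg) = -0.0000
  joint[3] = (-11.1412, -1.3722) + 7.4 * (1.0000, -0.0000) = (-11.1412 + 7.4000, -1.3722 + -0.0000) = (-3.7412, -1.3722)
link 3: phi[3] = 160 + 90 + 110 + 35 = 395 deg
  cos(395 deg) = 0.8192, sin(395 deg) = 0.5736
  joint[4] = (-3.7412, -1.3722) + 10.8 * (0.8192, 0.5736) = (-3.7412 + 8.8468, -1.3722 + 6.1946) = (5.1056, 4.8224)
End effector: (5.1056, 4.8224)

Answer: 5.1056 4.8224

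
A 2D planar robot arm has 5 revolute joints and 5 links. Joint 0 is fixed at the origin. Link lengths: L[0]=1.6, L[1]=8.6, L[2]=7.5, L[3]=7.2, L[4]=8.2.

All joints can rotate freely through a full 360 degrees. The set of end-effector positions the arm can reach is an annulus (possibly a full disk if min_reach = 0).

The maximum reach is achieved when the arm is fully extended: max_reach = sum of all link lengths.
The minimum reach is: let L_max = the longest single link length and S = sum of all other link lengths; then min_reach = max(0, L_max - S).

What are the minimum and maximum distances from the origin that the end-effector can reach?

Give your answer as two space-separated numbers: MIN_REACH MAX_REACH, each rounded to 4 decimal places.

Answer: 0.0000 33.1000

Derivation:
Link lengths: [1.6, 8.6, 7.5, 7.2, 8.2]
max_reach = 1.6 + 8.6 + 7.5 + 7.2 + 8.2 = 33.1
L_max = max([1.6, 8.6, 7.5, 7.2, 8.2]) = 8.6
S (sum of others) = 33.1 - 8.6 = 24.5
min_reach = max(0, 8.6 - 24.5) = max(0, -15.9) = 0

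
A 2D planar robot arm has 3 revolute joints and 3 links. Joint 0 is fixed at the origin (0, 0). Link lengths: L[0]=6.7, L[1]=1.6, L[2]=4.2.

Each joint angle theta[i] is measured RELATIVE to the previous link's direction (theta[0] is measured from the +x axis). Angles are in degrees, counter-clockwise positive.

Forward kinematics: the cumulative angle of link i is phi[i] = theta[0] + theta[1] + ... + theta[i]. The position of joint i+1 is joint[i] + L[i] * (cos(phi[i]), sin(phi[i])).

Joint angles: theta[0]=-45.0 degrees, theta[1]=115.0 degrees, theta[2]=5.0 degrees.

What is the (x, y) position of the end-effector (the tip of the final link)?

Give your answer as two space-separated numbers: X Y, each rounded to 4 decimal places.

joint[0] = (0.0000, 0.0000)  (base)
link 0: phi[0] = -45 = -45 deg
  cos(-45 deg) = 0.7071, sin(-45 deg) = -0.7071
  joint[1] = (0.0000, 0.0000) + 6.7 * (0.7071, -0.7071) = (0.0000 + 4.7376, 0.0000 + -4.7376) = (4.7376, -4.7376)
link 1: phi[1] = -45 + 115 = 70 deg
  cos(70 deg) = 0.3420, sin(70 deg) = 0.9397
  joint[2] = (4.7376, -4.7376) + 1.6 * (0.3420, 0.9397) = (4.7376 + 0.5472, -4.7376 + 1.5035) = (5.2848, -3.2341)
link 2: phi[2] = -45 + 115 + 5 = 75 deg
  cos(75 deg) = 0.2588, sin(75 deg) = 0.9659
  joint[3] = (5.2848, -3.2341) + 4.2 * (0.2588, 0.9659) = (5.2848 + 1.0870, -3.2341 + 4.0569) = (6.3719, 0.8228)
End effector: (6.3719, 0.8228)

Answer: 6.3719 0.8228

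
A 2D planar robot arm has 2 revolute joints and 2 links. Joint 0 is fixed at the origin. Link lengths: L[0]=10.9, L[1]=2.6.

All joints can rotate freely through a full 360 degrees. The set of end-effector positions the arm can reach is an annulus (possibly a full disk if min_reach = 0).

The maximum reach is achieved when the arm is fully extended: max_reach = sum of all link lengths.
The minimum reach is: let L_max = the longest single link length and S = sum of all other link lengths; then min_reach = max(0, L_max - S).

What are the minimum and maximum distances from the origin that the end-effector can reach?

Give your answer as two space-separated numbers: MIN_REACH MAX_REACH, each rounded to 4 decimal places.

Answer: 8.3000 13.5000

Derivation:
Link lengths: [10.9, 2.6]
max_reach = 10.9 + 2.6 = 13.5
L_max = max([10.9, 2.6]) = 10.9
S (sum of others) = 13.5 - 10.9 = 2.6
min_reach = max(0, 10.9 - 2.6) = max(0, 8.3) = 8.3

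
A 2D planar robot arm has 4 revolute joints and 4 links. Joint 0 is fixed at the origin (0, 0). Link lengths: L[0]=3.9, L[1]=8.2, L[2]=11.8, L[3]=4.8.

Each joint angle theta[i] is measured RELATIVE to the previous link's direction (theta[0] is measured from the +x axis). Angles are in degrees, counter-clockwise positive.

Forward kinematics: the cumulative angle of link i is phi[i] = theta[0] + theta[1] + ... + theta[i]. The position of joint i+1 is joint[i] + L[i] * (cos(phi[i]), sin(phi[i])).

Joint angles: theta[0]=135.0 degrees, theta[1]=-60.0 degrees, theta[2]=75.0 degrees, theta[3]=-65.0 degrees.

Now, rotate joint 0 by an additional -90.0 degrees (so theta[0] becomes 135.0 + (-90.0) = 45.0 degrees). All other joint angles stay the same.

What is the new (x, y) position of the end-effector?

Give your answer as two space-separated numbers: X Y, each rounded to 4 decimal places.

Answer: 21.3600 10.4362

Derivation:
joint[0] = (0.0000, 0.0000)  (base)
link 0: phi[0] = 45 = 45 deg
  cos(45 deg) = 0.7071, sin(45 deg) = 0.7071
  joint[1] = (0.0000, 0.0000) + 3.9 * (0.7071, 0.7071) = (0.0000 + 2.7577, 0.0000 + 2.7577) = (2.7577, 2.7577)
link 1: phi[1] = 45 + -60 = -15 deg
  cos(-15 deg) = 0.9659, sin(-15 deg) = -0.2588
  joint[2] = (2.7577, 2.7577) + 8.2 * (0.9659, -0.2588) = (2.7577 + 7.9206, 2.7577 + -2.1223) = (10.6783, 0.6354)
link 2: phi[2] = 45 + -60 + 75 = 60 deg
  cos(60 deg) = 0.5000, sin(60 deg) = 0.8660
  joint[3] = (10.6783, 0.6354) + 11.8 * (0.5000, 0.8660) = (10.6783 + 5.9000, 0.6354 + 10.2191) = (16.5783, 10.8545)
link 3: phi[3] = 45 + -60 + 75 + -65 = -5 deg
  cos(-5 deg) = 0.9962, sin(-5 deg) = -0.0872
  joint[4] = (16.5783, 10.8545) + 4.8 * (0.9962, -0.0872) = (16.5783 + 4.7817, 10.8545 + -0.4183) = (21.3600, 10.4362)
End effector: (21.3600, 10.4362)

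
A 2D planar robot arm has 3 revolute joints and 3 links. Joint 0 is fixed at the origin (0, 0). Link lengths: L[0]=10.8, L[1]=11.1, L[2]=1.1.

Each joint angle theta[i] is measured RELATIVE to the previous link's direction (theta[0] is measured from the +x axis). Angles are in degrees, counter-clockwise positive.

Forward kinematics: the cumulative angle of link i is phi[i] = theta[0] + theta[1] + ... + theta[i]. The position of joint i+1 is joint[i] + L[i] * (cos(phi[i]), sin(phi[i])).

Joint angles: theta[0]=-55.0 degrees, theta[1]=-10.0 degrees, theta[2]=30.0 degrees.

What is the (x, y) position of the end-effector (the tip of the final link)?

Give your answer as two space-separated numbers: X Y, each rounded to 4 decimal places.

joint[0] = (0.0000, 0.0000)  (base)
link 0: phi[0] = -55 = -55 deg
  cos(-55 deg) = 0.5736, sin(-55 deg) = -0.8192
  joint[1] = (0.0000, 0.0000) + 10.8 * (0.5736, -0.8192) = (0.0000 + 6.1946, 0.0000 + -8.8468) = (6.1946, -8.8468)
link 1: phi[1] = -55 + -10 = -65 deg
  cos(-65 deg) = 0.4226, sin(-65 deg) = -0.9063
  joint[2] = (6.1946, -8.8468) + 11.1 * (0.4226, -0.9063) = (6.1946 + 4.6911, -8.8468 + -10.0600) = (10.8857, -18.9069)
link 2: phi[2] = -55 + -10 + 30 = -35 deg
  cos(-35 deg) = 0.8192, sin(-35 deg) = -0.5736
  joint[3] = (10.8857, -18.9069) + 1.1 * (0.8192, -0.5736) = (10.8857 + 0.9011, -18.9069 + -0.6309) = (11.7868, -19.5378)
End effector: (11.7868, -19.5378)

Answer: 11.7868 -19.5378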